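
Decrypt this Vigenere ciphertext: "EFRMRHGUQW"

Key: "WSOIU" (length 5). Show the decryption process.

Step 1: Key 'WSOIU' has length 5. Extended key: WSOIUWSOIU
Step 2: Decrypt each position:
  E(4) - W(22) = 8 = I
  F(5) - S(18) = 13 = N
  R(17) - O(14) = 3 = D
  M(12) - I(8) = 4 = E
  R(17) - U(20) = 23 = X
  H(7) - W(22) = 11 = L
  G(6) - S(18) = 14 = O
  U(20) - O(14) = 6 = G
  Q(16) - I(8) = 8 = I
  W(22) - U(20) = 2 = C
Plaintext: INDEXLOGIC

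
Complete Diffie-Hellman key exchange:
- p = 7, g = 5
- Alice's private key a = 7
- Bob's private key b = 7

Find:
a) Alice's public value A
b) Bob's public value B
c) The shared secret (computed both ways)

Step 1: A = g^a mod p = 5^7 mod 7 = 5.
Step 2: B = g^b mod p = 5^7 mod 7 = 5.
Step 3: Alice computes s = B^a mod p = 5^7 mod 7 = 5.
Step 4: Bob computes s = A^b mod p = 5^7 mod 7 = 5.
Both sides agree: shared secret = 5.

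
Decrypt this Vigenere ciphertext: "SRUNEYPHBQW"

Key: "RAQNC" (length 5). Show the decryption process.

Step 1: Key 'RAQNC' has length 5. Extended key: RAQNCRAQNCR
Step 2: Decrypt each position:
  S(18) - R(17) = 1 = B
  R(17) - A(0) = 17 = R
  U(20) - Q(16) = 4 = E
  N(13) - N(13) = 0 = A
  E(4) - C(2) = 2 = C
  Y(24) - R(17) = 7 = H
  P(15) - A(0) = 15 = P
  H(7) - Q(16) = 17 = R
  B(1) - N(13) = 14 = O
  Q(16) - C(2) = 14 = O
  W(22) - R(17) = 5 = F
Plaintext: BREACHPROOF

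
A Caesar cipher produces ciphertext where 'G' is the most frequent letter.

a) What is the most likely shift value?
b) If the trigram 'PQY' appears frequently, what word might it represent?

Step 1: In English, 'E' is the most frequent letter (12.7%).
Step 2: The most frequent ciphertext letter is 'G' (position 6).
Step 3: Shift = (6 - 4) mod 26 = 2.
Step 4: Decrypt 'PQY' by shifting back 2:
  P -> N
  Q -> O
  Y -> W
Step 5: 'PQY' decrypts to 'NOW'.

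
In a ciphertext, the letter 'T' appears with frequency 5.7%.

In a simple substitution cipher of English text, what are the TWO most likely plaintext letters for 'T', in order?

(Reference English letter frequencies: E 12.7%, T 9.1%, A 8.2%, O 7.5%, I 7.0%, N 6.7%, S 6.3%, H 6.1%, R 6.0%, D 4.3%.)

Step 1: Observed frequency of 'T' is 5.7%.
Step 2: Compute distances to each reference frequency and sort:
  R (6.0%): difference = 0.3% <-- BEST
  H (6.1%): difference = 0.4% <-- RUNNER-UP
  S (6.3%): difference = 0.6%
  N (6.7%): difference = 1.0%
  I (7.0%): difference = 1.3%
Step 3: Most likely is 'R' (6.0%, diff 0.3%); second most likely is 'H' (6.1%, diff 0.4%).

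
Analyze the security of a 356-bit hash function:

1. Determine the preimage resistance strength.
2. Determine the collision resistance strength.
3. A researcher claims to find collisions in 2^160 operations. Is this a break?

Step 1: Preimage resistance requires brute-force of 2^356 operations.
Step 2: Collision resistance (birthday bound) = 2^(356/2) = 2^178.
Step 3: The claimed attack costs 2^160 operations.
Step 4: Since 2^160 < 2^178, the claimed attack beats the generic birthday bound, so collision resistance is broken.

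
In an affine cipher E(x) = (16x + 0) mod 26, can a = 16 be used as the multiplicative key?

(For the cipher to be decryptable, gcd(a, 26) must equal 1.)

Step 1: Compute gcd(16, 26).
Step 2: gcd(16, 26) = 2.
Since gcd = 2 != 1, 16 shares a common factor with 26, so it cannot be used.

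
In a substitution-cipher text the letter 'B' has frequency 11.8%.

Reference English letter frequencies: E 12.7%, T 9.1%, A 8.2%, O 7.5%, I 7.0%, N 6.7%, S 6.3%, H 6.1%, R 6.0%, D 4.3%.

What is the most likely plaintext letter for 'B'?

Step 1: The observed frequency is 11.8%.
Step 2: Compare with English frequencies:
  E: 12.7% (difference: 0.9%) <-- closest
  T: 9.1% (difference: 2.7%)
  A: 8.2% (difference: 3.6%)
  O: 7.5% (difference: 4.3%)
  I: 7.0% (difference: 4.8%)
  N: 6.7% (difference: 5.1%)
  S: 6.3% (difference: 5.5%)
  H: 6.1% (difference: 5.7%)
  R: 6.0% (difference: 5.8%)
  D: 4.3% (difference: 7.5%)
Step 3: 'B' most likely represents 'E' (frequency 12.7%).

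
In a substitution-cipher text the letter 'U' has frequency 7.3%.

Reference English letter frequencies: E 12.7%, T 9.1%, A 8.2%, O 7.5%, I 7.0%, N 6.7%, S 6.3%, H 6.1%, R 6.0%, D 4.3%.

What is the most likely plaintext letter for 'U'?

Step 1: The observed frequency is 7.3%.
Step 2: Compare with English frequencies:
  E: 12.7% (difference: 5.4%)
  T: 9.1% (difference: 1.8%)
  A: 8.2% (difference: 0.9%)
  O: 7.5% (difference: 0.2%) <-- closest
  I: 7.0% (difference: 0.3%)
  N: 6.7% (difference: 0.6%)
  S: 6.3% (difference: 1.0%)
  H: 6.1% (difference: 1.2%)
  R: 6.0% (difference: 1.3%)
  D: 4.3% (difference: 3.0%)
Step 3: 'U' most likely represents 'O' (frequency 7.5%).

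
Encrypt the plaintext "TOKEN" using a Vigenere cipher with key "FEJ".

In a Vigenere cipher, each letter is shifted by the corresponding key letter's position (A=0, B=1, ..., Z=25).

Step 1: Repeat key to match plaintext length:
  Plaintext: TOKEN
  Key:       FEJFE
Step 2: Encrypt each letter:
  T(19) + F(5) = (19+5) mod 26 = 24 = Y
  O(14) + E(4) = (14+4) mod 26 = 18 = S
  K(10) + J(9) = (10+9) mod 26 = 19 = T
  E(4) + F(5) = (4+5) mod 26 = 9 = J
  N(13) + E(4) = (13+4) mod 26 = 17 = R
Ciphertext: YSTJR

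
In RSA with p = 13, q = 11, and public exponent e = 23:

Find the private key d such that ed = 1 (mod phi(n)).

Step 1: n = 13 * 11 = 143.
Step 2: phi(n) = 12 * 10 = 120.
Step 3: Find d such that 23 * d = 1 (mod 120).
Step 4: d = 23^(-1) mod 120 = 47.
Verification: 23 * 47 = 1081 = 9 * 120 + 1.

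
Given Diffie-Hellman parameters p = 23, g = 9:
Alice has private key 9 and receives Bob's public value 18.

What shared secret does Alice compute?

Step 1: s = B^a mod p = 18^9 mod 23.
  18^1 mod 23 = 18
  18^2 mod 23 = (18 * 18) mod 23 = 2
  18^3 mod 23 = (2 * 18) mod 23 = 13
  18^4 mod 23 = (13 * 18) mod 23 = 4
  18^5 mod 23 = (4 * 18) mod 23 = 3
  18^6 mod 23 = (3 * 18) mod 23 = 8
  18^7 mod 23 = (8 * 18) mod 23 = 6
  18^8 mod 23 = (6 * 18) mod 23 = 16
  18^9 mod 23 = (16 * 18) mod 23 = 12
Result: shared secret = 12.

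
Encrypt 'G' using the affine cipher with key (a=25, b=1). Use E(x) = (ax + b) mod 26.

Step 1: Convert 'G' to number: x = 6.
Step 2: E(6) = (25 * 6 + 1) mod 26 = 151 mod 26 = 21.
Step 3: Convert 21 back to letter: V.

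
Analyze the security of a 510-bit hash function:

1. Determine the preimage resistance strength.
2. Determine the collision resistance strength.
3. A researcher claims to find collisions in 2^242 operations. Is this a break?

Step 1: Preimage resistance requires brute-force of 2^510 operations.
Step 2: Collision resistance (birthday bound) = 2^(510/2) = 2^255.
Step 3: The claimed attack costs 2^242 operations.
Step 4: Since 2^242 < 2^255, the claimed attack beats the generic birthday bound, so collision resistance is broken.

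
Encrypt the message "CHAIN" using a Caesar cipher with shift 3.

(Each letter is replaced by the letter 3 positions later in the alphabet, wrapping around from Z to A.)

Step 1: For each letter, shift forward by 3 positions (mod 26).
  C (position 2) -> position (2+3) mod 26 = 5 -> F
  H (position 7) -> position (7+3) mod 26 = 10 -> K
  A (position 0) -> position (0+3) mod 26 = 3 -> D
  I (position 8) -> position (8+3) mod 26 = 11 -> L
  N (position 13) -> position (13+3) mod 26 = 16 -> Q
Result: FKDLQ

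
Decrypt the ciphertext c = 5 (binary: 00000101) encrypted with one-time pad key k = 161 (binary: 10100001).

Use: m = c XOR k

Step 1: XOR ciphertext with key:
  Ciphertext: 00000101
  Key:        10100001
  XOR:        10100100
Step 2: Plaintext = 10100100 = 164 in decimal.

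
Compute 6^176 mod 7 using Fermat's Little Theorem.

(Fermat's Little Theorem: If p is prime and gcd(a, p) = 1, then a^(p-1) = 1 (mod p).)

Step 1: Since 7 is prime, by Fermat's Little Theorem: 6^6 = 1 (mod 7).
Step 2: Reduce exponent: 176 mod 6 = 2.
Step 3: So 6^176 = 6^2 (mod 7).
Step 4: 6^2 mod 7 = 1.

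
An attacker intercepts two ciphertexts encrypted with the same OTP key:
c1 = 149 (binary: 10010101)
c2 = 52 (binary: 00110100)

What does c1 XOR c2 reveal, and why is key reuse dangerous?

Step 1: c1 XOR c2 = (m1 XOR k) XOR (m2 XOR k).
Step 2: By XOR associativity/commutativity: = m1 XOR m2 XOR k XOR k = m1 XOR m2.
Step 3: 10010101 XOR 00110100 = 10100001 = 161.
Step 4: The key cancels out! An attacker learns m1 XOR m2 = 161, revealing the relationship between plaintexts.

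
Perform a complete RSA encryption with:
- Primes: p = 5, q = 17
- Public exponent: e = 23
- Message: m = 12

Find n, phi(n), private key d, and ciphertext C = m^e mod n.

Step 1: n = 5 * 17 = 85.
Step 2: phi(n) = (5-1)(17-1) = 4 * 16 = 64.
Step 3: Find d = 23^(-1) mod 64 = 39.
  Verify: 23 * 39 = 897 = 1 (mod 64).
Step 4: C = 12^23 mod 85 = 58.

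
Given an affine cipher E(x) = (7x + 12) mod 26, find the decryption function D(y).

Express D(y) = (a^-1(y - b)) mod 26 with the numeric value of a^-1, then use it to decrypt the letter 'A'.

Step 1: Find a^-1, the modular inverse of 7 mod 26.
Step 2: We need 7 * a^-1 = 1 (mod 26).
Step 3: 7 * 15 = 105 = 4 * 26 + 1, so a^-1 = 15.
Step 4: D(y) = 15(y - 12) mod 26.
Step 5: Apply to 'A' (y = 0): D(0) = 15 * (0 - 12) mod 26 = 15 * -12 mod 26 = 2 -> 'C'.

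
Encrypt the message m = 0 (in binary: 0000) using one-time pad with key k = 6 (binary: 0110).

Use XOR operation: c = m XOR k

Step 1: Write out the XOR operation bit by bit:
  Message: 0000
  Key:     0110
  XOR:     0110
Step 2: Convert to decimal: 0110 = 6.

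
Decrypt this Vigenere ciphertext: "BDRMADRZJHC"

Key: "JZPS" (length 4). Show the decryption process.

Step 1: Key 'JZPS' has length 4. Extended key: JZPSJZPSJZP
Step 2: Decrypt each position:
  B(1) - J(9) = 18 = S
  D(3) - Z(25) = 4 = E
  R(17) - P(15) = 2 = C
  M(12) - S(18) = 20 = U
  A(0) - J(9) = 17 = R
  D(3) - Z(25) = 4 = E
  R(17) - P(15) = 2 = C
  Z(25) - S(18) = 7 = H
  J(9) - J(9) = 0 = A
  H(7) - Z(25) = 8 = I
  C(2) - P(15) = 13 = N
Plaintext: SECURECHAIN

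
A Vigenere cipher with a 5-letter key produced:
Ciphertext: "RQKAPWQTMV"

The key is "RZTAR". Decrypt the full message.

Step 1: Key 'RZTAR' has length 5. Extended key: RZTARRZTAR
Step 2: Decrypt each position:
  R(17) - R(17) = 0 = A
  Q(16) - Z(25) = 17 = R
  K(10) - T(19) = 17 = R
  A(0) - A(0) = 0 = A
  P(15) - R(17) = 24 = Y
  W(22) - R(17) = 5 = F
  Q(16) - Z(25) = 17 = R
  T(19) - T(19) = 0 = A
  M(12) - A(0) = 12 = M
  V(21) - R(17) = 4 = E
Plaintext: ARRAYFRAME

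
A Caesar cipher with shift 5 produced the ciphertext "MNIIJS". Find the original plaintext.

Step 1: Reverse the shift by subtracting 5 from each letter position.
  M (position 12) -> position (12-5) mod 26 = 7 -> H
  N (position 13) -> position (13-5) mod 26 = 8 -> I
  I (position 8) -> position (8-5) mod 26 = 3 -> D
  I (position 8) -> position (8-5) mod 26 = 3 -> D
  J (position 9) -> position (9-5) mod 26 = 4 -> E
  S (position 18) -> position (18-5) mod 26 = 13 -> N
Decrypted message: HIDDEN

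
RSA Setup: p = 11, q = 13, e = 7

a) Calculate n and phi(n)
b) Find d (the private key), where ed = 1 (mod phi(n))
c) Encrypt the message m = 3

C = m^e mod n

Step 1: n = 11 * 13 = 143.
Step 2: phi(n) = (11-1)(13-1) = 10 * 12 = 120.
Step 3: Find d = 7^(-1) mod 120 = 103.
  Verify: 7 * 103 = 721 = 1 (mod 120).
Step 4: C = 3^7 mod 143 = 42.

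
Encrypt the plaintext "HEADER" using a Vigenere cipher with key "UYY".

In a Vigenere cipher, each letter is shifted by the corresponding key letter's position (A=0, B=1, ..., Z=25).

Step 1: Repeat key to match plaintext length:
  Plaintext: HEADER
  Key:       UYYUYY
Step 2: Encrypt each letter:
  H(7) + U(20) = (7+20) mod 26 = 1 = B
  E(4) + Y(24) = (4+24) mod 26 = 2 = C
  A(0) + Y(24) = (0+24) mod 26 = 24 = Y
  D(3) + U(20) = (3+20) mod 26 = 23 = X
  E(4) + Y(24) = (4+24) mod 26 = 2 = C
  R(17) + Y(24) = (17+24) mod 26 = 15 = P
Ciphertext: BCYXCP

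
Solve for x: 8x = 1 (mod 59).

Step 1: We need x such that 8 * x = 1 (mod 59).
Step 2: Using the extended Euclidean algorithm or trial:
  8 * 37 = 296 = 5 * 59 + 1.
Step 3: Since 296 mod 59 = 1, the inverse is x = 37.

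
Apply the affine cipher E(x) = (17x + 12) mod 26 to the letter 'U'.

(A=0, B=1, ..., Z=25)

Step 1: Convert 'U' to number: x = 20.
Step 2: E(20) = (17 * 20 + 12) mod 26 = 352 mod 26 = 14.
Step 3: Convert 14 back to letter: O.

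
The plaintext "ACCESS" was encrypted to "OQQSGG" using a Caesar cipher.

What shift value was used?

Step 1: Compare first letters: A (position 0) -> O (position 14).
Step 2: Shift = (14 - 0) mod 26 = 14.
The shift value is 14.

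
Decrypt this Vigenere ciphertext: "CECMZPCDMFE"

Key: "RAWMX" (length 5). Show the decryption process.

Step 1: Key 'RAWMX' has length 5. Extended key: RAWMXRAWMXR
Step 2: Decrypt each position:
  C(2) - R(17) = 11 = L
  E(4) - A(0) = 4 = E
  C(2) - W(22) = 6 = G
  M(12) - M(12) = 0 = A
  Z(25) - X(23) = 2 = C
  P(15) - R(17) = 24 = Y
  C(2) - A(0) = 2 = C
  D(3) - W(22) = 7 = H
  M(12) - M(12) = 0 = A
  F(5) - X(23) = 8 = I
  E(4) - R(17) = 13 = N
Plaintext: LEGACYCHAIN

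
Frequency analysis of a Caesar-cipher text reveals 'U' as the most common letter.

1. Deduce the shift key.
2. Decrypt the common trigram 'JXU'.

Step 1: In English, 'E' is the most frequent letter (12.7%).
Step 2: The most frequent ciphertext letter is 'U' (position 20).
Step 3: Shift = (20 - 4) mod 26 = 16.
Step 4: Decrypt 'JXU' by shifting back 16:
  J -> T
  X -> H
  U -> E
Step 5: 'JXU' decrypts to 'THE'.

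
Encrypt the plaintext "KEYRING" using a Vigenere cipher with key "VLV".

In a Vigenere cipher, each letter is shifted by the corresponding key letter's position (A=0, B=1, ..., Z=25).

Step 1: Repeat key to match plaintext length:
  Plaintext: KEYRING
  Key:       VLVVLVV
Step 2: Encrypt each letter:
  K(10) + V(21) = (10+21) mod 26 = 5 = F
  E(4) + L(11) = (4+11) mod 26 = 15 = P
  Y(24) + V(21) = (24+21) mod 26 = 19 = T
  R(17) + V(21) = (17+21) mod 26 = 12 = M
  I(8) + L(11) = (8+11) mod 26 = 19 = T
  N(13) + V(21) = (13+21) mod 26 = 8 = I
  G(6) + V(21) = (6+21) mod 26 = 1 = B
Ciphertext: FPTMTIB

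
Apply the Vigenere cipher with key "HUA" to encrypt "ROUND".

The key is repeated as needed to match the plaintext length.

Step 1: Repeat key to match plaintext length:
  Plaintext: ROUND
  Key:       HUAHU
Step 2: Encrypt each letter:
  R(17) + H(7) = (17+7) mod 26 = 24 = Y
  O(14) + U(20) = (14+20) mod 26 = 8 = I
  U(20) + A(0) = (20+0) mod 26 = 20 = U
  N(13) + H(7) = (13+7) mod 26 = 20 = U
  D(3) + U(20) = (3+20) mod 26 = 23 = X
Ciphertext: YIUUX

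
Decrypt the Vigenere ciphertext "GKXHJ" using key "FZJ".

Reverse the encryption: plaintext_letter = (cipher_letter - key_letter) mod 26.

Step 1: Extend key: FZJFZ
Step 2: Decrypt each letter (c - k) mod 26:
  G(6) - F(5) = (6-5) mod 26 = 1 = B
  K(10) - Z(25) = (10-25) mod 26 = 11 = L
  X(23) - J(9) = (23-9) mod 26 = 14 = O
  H(7) - F(5) = (7-5) mod 26 = 2 = C
  J(9) - Z(25) = (9-25) mod 26 = 10 = K
Plaintext: BLOCK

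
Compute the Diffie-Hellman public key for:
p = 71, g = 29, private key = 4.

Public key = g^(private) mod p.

Step 1: A = g^a mod p = 29^4 mod 71.
  29^1 mod 71 = 29
  29^2 mod 71 = (29 * 29) mod 71 = 60
  29^3 mod 71 = (60 * 29) mod 71 = 36
  29^4 mod 71 = (36 * 29) mod 71 = 50
Result: A = 50.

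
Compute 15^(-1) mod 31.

Step 1: We need x such that 15 * x = 1 (mod 31).
Step 2: Using the extended Euclidean algorithm or trial:
  15 * 29 = 435 = 14 * 31 + 1.
Step 3: Since 435 mod 31 = 1, the inverse is x = 29.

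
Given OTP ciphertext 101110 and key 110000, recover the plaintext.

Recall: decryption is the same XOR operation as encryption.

Step 1: XOR ciphertext with key:
  Ciphertext: 101110
  Key:        110000
  XOR:        011110
Step 2: Plaintext = 011110 = 30 in decimal.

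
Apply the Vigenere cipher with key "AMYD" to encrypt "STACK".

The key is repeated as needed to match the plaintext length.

Step 1: Repeat key to match plaintext length:
  Plaintext: STACK
  Key:       AMYDA
Step 2: Encrypt each letter:
  S(18) + A(0) = (18+0) mod 26 = 18 = S
  T(19) + M(12) = (19+12) mod 26 = 5 = F
  A(0) + Y(24) = (0+24) mod 26 = 24 = Y
  C(2) + D(3) = (2+3) mod 26 = 5 = F
  K(10) + A(0) = (10+0) mod 26 = 10 = K
Ciphertext: SFYFK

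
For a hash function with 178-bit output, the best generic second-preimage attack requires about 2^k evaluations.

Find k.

Step 1: The hash has a 178-bit output.
Step 2: Second-preimage resistance means: given a specific input x, it should be infeasible to find a different y with h(y) = h(x).
With a 178-bit output, a generic search for a second preimage costs about 2^178 evaluations (each trial matches the fixed target with probability 2^-178).
Step 3: Security level = 178 bits.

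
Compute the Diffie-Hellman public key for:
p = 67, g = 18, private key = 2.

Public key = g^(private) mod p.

Step 1: A = g^a mod p = 18^2 mod 67.
  18^1 mod 67 = 18
  18^2 mod 67 = (18 * 18) mod 67 = 56
Result: A = 56.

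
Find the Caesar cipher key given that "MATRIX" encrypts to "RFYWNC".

Step 1: Compare first letters: M (position 12) -> R (position 17).
Step 2: Shift = (17 - 12) mod 26 = 5.
The shift value is 5.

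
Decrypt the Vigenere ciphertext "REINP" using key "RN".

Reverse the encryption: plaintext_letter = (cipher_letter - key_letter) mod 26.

Step 1: Extend key: RNRNR
Step 2: Decrypt each letter (c - k) mod 26:
  R(17) - R(17) = (17-17) mod 26 = 0 = A
  E(4) - N(13) = (4-13) mod 26 = 17 = R
  I(8) - R(17) = (8-17) mod 26 = 17 = R
  N(13) - N(13) = (13-13) mod 26 = 0 = A
  P(15) - R(17) = (15-17) mod 26 = 24 = Y
Plaintext: ARRAY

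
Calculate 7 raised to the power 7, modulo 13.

Step 1: Compute 7^7 mod 13 step by step, reducing modulo 13 at each step.
  7^1 mod 13 = 7
  7^2 mod 13 = (7 * 7) mod 13 = 10
  7^3 mod 13 = (10 * 7) mod 13 = 5
  7^4 mod 13 = (5 * 7) mod 13 = 9
  7^5 mod 13 = (9 * 7) mod 13 = 11
  7^6 mod 13 = (11 * 7) mod 13 = 12
  7^7 mod 13 = (12 * 7) mod 13 = 6
Step 2: Result = 6.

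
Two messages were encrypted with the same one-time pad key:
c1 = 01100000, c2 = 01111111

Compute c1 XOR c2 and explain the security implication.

Step 1: c1 XOR c2 = (m1 XOR k) XOR (m2 XOR k).
Step 2: By XOR associativity/commutativity: = m1 XOR m2 XOR k XOR k = m1 XOR m2.
Step 3: 01100000 XOR 01111111 = 00011111 = 31.
Step 4: The key cancels out! An attacker learns m1 XOR m2 = 31, revealing the relationship between plaintexts.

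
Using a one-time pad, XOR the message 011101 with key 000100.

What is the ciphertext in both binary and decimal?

Step 1: Write out the XOR operation bit by bit:
  Message: 011101
  Key:     000100
  XOR:     011001
Step 2: Convert to decimal: 011001 = 25.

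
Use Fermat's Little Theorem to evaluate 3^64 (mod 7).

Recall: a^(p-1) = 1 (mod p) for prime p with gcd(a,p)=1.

Step 1: Since 7 is prime, by Fermat's Little Theorem: 3^6 = 1 (mod 7).
Step 2: Reduce exponent: 64 mod 6 = 4.
Step 3: So 3^64 = 3^4 (mod 7).
Step 4: 3^4 mod 7 = 4.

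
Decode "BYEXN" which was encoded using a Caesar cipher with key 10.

Step 1: Reverse the shift by subtracting 10 from each letter position.
  B (position 1) -> position (1-10) mod 26 = 17 -> R
  Y (position 24) -> position (24-10) mod 26 = 14 -> O
  E (position 4) -> position (4-10) mod 26 = 20 -> U
  X (position 23) -> position (23-10) mod 26 = 13 -> N
  N (position 13) -> position (13-10) mod 26 = 3 -> D
Decrypted message: ROUND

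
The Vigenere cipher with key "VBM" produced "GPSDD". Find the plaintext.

Step 1: Extend key: VBMVB
Step 2: Decrypt each letter (c - k) mod 26:
  G(6) - V(21) = (6-21) mod 26 = 11 = L
  P(15) - B(1) = (15-1) mod 26 = 14 = O
  S(18) - M(12) = (18-12) mod 26 = 6 = G
  D(3) - V(21) = (3-21) mod 26 = 8 = I
  D(3) - B(1) = (3-1) mod 26 = 2 = C
Plaintext: LOGIC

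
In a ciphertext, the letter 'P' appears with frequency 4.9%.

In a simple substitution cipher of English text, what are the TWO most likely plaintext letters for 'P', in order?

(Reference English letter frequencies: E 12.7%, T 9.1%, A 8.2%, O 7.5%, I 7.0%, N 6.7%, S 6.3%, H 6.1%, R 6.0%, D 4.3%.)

Step 1: Observed frequency of 'P' is 4.9%.
Step 2: Compute distances to each reference frequency and sort:
  D (4.3%): difference = 0.6% <-- BEST
  R (6.0%): difference = 1.1% <-- RUNNER-UP
  H (6.1%): difference = 1.2%
  S (6.3%): difference = 1.4%
  N (6.7%): difference = 1.8%
Step 3: Most likely is 'D' (4.3%, diff 0.6%); second most likely is 'R' (6.0%, diff 1.1%).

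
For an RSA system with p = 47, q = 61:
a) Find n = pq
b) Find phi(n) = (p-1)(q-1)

Step 1: n = p * q = 47 * 61 = 2867.
Step 2: phi(n) = (p-1)(q-1) = 46 * 60 = 2760.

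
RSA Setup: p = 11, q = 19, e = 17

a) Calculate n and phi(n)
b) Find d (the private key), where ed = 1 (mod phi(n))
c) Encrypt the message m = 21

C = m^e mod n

Step 1: n = 11 * 19 = 209.
Step 2: phi(n) = (11-1)(19-1) = 10 * 18 = 180.
Step 3: Find d = 17^(-1) mod 180 = 53.
  Verify: 17 * 53 = 901 = 1 (mod 180).
Step 4: C = 21^17 mod 209 = 10.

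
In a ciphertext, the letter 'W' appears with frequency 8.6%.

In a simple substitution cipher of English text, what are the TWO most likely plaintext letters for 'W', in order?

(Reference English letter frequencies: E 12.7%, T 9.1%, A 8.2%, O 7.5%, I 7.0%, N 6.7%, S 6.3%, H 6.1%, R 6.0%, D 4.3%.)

Step 1: Observed frequency of 'W' is 8.6%.
Step 2: Compute distances to each reference frequency and sort:
  A (8.2%): difference = 0.4% <-- BEST
  T (9.1%): difference = 0.5% <-- RUNNER-UP
  O (7.5%): difference = 1.1%
  I (7.0%): difference = 1.6%
  N (6.7%): difference = 1.9%
Step 3: Most likely is 'A' (8.2%, diff 0.4%); second most likely is 'T' (9.1%, diff 0.5%).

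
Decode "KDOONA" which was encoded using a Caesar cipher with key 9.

Step 1: Reverse the shift by subtracting 9 from each letter position.
  K (position 10) -> position (10-9) mod 26 = 1 -> B
  D (position 3) -> position (3-9) mod 26 = 20 -> U
  O (position 14) -> position (14-9) mod 26 = 5 -> F
  O (position 14) -> position (14-9) mod 26 = 5 -> F
  N (position 13) -> position (13-9) mod 26 = 4 -> E
  A (position 0) -> position (0-9) mod 26 = 17 -> R
Decrypted message: BUFFER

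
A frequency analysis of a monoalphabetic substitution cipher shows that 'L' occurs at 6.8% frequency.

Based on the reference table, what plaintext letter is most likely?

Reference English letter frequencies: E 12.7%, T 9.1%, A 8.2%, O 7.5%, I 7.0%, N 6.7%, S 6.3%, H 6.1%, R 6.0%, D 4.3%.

Step 1: The observed frequency is 6.8%.
Step 2: Compare with English frequencies:
  E: 12.7% (difference: 5.9%)
  T: 9.1% (difference: 2.3%)
  A: 8.2% (difference: 1.4%)
  O: 7.5% (difference: 0.7%)
  I: 7.0% (difference: 0.2%)
  N: 6.7% (difference: 0.1%) <-- closest
  S: 6.3% (difference: 0.5%)
  H: 6.1% (difference: 0.7%)
  R: 6.0% (difference: 0.8%)
  D: 4.3% (difference: 2.5%)
Step 3: 'L' most likely represents 'N' (frequency 6.7%).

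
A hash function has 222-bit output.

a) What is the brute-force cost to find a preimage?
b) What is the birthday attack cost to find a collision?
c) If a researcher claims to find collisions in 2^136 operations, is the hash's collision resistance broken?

Step 1: Preimage resistance requires brute-force of 2^222 operations.
Step 2: Collision resistance (birthday bound) = 2^(222/2) = 2^111.
Step 3: The claimed attack costs 2^136 operations.
Step 4: Since 2^136 >= 2^111, the claimed attack is no faster than the generic birthday attack, so this does not break collision resistance.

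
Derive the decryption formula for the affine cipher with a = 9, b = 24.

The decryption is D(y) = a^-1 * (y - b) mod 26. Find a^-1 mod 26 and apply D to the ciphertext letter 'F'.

Step 1: Find a^-1, the modular inverse of 9 mod 26.
Step 2: We need 9 * a^-1 = 1 (mod 26).
Step 3: 9 * 3 = 27 = 1 * 26 + 1, so a^-1 = 3.
Step 4: D(y) = 3(y - 24) mod 26.
Step 5: Apply to 'F' (y = 5): D(5) = 3 * (5 - 24) mod 26 = 3 * -19 mod 26 = 21 -> 'V'.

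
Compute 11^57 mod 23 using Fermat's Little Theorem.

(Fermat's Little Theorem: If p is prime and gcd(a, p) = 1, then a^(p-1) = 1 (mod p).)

Step 1: Since 23 is prime, by Fermat's Little Theorem: 11^22 = 1 (mod 23).
Step 2: Reduce exponent: 57 mod 22 = 13.
Step 3: So 11^57 = 11^13 (mod 23).
Step 4: 11^13 mod 23 = 17.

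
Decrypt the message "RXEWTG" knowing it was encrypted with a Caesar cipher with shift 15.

Step 1: Reverse the shift by subtracting 15 from each letter position.
  R (position 17) -> position (17-15) mod 26 = 2 -> C
  X (position 23) -> position (23-15) mod 26 = 8 -> I
  E (position 4) -> position (4-15) mod 26 = 15 -> P
  W (position 22) -> position (22-15) mod 26 = 7 -> H
  T (position 19) -> position (19-15) mod 26 = 4 -> E
  G (position 6) -> position (6-15) mod 26 = 17 -> R
Decrypted message: CIPHER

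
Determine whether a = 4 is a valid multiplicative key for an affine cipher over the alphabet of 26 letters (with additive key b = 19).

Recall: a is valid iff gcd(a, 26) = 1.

Step 1: Compute gcd(4, 26).
Step 2: gcd(4, 26) = 2.
Since gcd = 2 != 1, 4 shares a common factor with 26, so it cannot be used.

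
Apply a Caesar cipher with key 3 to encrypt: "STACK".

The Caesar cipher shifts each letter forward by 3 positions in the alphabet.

Step 1: For each letter, shift forward by 3 positions (mod 26).
  S (position 18) -> position (18+3) mod 26 = 21 -> V
  T (position 19) -> position (19+3) mod 26 = 22 -> W
  A (position 0) -> position (0+3) mod 26 = 3 -> D
  C (position 2) -> position (2+3) mod 26 = 5 -> F
  K (position 10) -> position (10+3) mod 26 = 13 -> N
Result: VWDFN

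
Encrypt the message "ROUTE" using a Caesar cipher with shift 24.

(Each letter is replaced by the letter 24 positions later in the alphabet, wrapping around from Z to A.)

Step 1: For each letter, shift forward by 24 positions (mod 26).
  R (position 17) -> position (17+24) mod 26 = 15 -> P
  O (position 14) -> position (14+24) mod 26 = 12 -> M
  U (position 20) -> position (20+24) mod 26 = 18 -> S
  T (position 19) -> position (19+24) mod 26 = 17 -> R
  E (position 4) -> position (4+24) mod 26 = 2 -> C
Result: PMSRC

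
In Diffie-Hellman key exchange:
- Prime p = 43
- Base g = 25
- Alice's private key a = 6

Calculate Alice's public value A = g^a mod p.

Step 1: A = g^a mod p = 25^6 mod 43.
  25^1 mod 43 = 25
  25^2 mod 43 = (25 * 25) mod 43 = 23
  25^3 mod 43 = (23 * 25) mod 43 = 16
  25^4 mod 43 = (16 * 25) mod 43 = 13
  25^5 mod 43 = (13 * 25) mod 43 = 24
  25^6 mod 43 = (24 * 25) mod 43 = 41
Result: A = 41.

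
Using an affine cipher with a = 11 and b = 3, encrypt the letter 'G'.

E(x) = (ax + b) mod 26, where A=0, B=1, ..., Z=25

Step 1: Convert 'G' to number: x = 6.
Step 2: E(6) = (11 * 6 + 3) mod 26 = 69 mod 26 = 17.
Step 3: Convert 17 back to letter: R.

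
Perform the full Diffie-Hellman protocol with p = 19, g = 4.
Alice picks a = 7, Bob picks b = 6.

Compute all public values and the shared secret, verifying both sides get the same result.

Step 1: A = g^a mod p = 4^7 mod 19 = 6.
Step 2: B = g^b mod p = 4^6 mod 19 = 11.
Step 3: Alice computes s = B^a mod p = 11^7 mod 19 = 11.
Step 4: Bob computes s = A^b mod p = 6^6 mod 19 = 11.
Both sides agree: shared secret = 11.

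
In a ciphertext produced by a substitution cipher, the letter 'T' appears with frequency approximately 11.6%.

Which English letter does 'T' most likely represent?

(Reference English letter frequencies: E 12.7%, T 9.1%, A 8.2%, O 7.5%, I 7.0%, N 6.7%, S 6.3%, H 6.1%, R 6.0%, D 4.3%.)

Step 1: The observed frequency is 11.6%.
Step 2: Compare with English frequencies:
  E: 12.7% (difference: 1.1%) <-- closest
  T: 9.1% (difference: 2.5%)
  A: 8.2% (difference: 3.4%)
  O: 7.5% (difference: 4.1%)
  I: 7.0% (difference: 4.6%)
  N: 6.7% (difference: 4.9%)
  S: 6.3% (difference: 5.3%)
  H: 6.1% (difference: 5.5%)
  R: 6.0% (difference: 5.6%)
  D: 4.3% (difference: 7.3%)
Step 3: 'T' most likely represents 'E' (frequency 12.7%).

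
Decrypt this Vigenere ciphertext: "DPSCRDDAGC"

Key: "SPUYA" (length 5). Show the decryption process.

Step 1: Key 'SPUYA' has length 5. Extended key: SPUYASPUYA
Step 2: Decrypt each position:
  D(3) - S(18) = 11 = L
  P(15) - P(15) = 0 = A
  S(18) - U(20) = 24 = Y
  C(2) - Y(24) = 4 = E
  R(17) - A(0) = 17 = R
  D(3) - S(18) = 11 = L
  D(3) - P(15) = 14 = O
  A(0) - U(20) = 6 = G
  G(6) - Y(24) = 8 = I
  C(2) - A(0) = 2 = C
Plaintext: LAYERLOGIC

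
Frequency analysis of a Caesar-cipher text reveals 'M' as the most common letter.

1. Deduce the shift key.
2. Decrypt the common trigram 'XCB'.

Step 1: In English, 'E' is the most frequent letter (12.7%).
Step 2: The most frequent ciphertext letter is 'M' (position 12).
Step 3: Shift = (12 - 4) mod 26 = 8.
Step 4: Decrypt 'XCB' by shifting back 8:
  X -> P
  C -> U
  B -> T
Step 5: 'XCB' decrypts to 'PUT'.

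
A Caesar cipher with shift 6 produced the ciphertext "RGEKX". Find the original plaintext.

Step 1: Reverse the shift by subtracting 6 from each letter position.
  R (position 17) -> position (17-6) mod 26 = 11 -> L
  G (position 6) -> position (6-6) mod 26 = 0 -> A
  E (position 4) -> position (4-6) mod 26 = 24 -> Y
  K (position 10) -> position (10-6) mod 26 = 4 -> E
  X (position 23) -> position (23-6) mod 26 = 17 -> R
Decrypted message: LAYER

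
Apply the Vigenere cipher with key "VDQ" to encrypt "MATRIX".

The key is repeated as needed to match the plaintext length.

Step 1: Repeat key to match plaintext length:
  Plaintext: MATRIX
  Key:       VDQVDQ
Step 2: Encrypt each letter:
  M(12) + V(21) = (12+21) mod 26 = 7 = H
  A(0) + D(3) = (0+3) mod 26 = 3 = D
  T(19) + Q(16) = (19+16) mod 26 = 9 = J
  R(17) + V(21) = (17+21) mod 26 = 12 = M
  I(8) + D(3) = (8+3) mod 26 = 11 = L
  X(23) + Q(16) = (23+16) mod 26 = 13 = N
Ciphertext: HDJMLN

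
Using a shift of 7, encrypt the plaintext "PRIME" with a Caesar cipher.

Step 1: For each letter, shift forward by 7 positions (mod 26).
  P (position 15) -> position (15+7) mod 26 = 22 -> W
  R (position 17) -> position (17+7) mod 26 = 24 -> Y
  I (position 8) -> position (8+7) mod 26 = 15 -> P
  M (position 12) -> position (12+7) mod 26 = 19 -> T
  E (position 4) -> position (4+7) mod 26 = 11 -> L
Result: WYPTL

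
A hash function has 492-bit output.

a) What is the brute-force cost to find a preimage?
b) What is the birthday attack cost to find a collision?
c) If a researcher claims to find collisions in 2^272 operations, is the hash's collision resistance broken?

Step 1: Preimage resistance requires brute-force of 2^492 operations.
Step 2: Collision resistance (birthday bound) = 2^(492/2) = 2^246.
Step 3: The claimed attack costs 2^272 operations.
Step 4: Since 2^272 >= 2^246, the claimed attack is no faster than the generic birthday attack, so this does not break collision resistance.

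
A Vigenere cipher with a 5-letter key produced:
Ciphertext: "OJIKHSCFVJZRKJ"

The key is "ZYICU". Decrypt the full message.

Step 1: Key 'ZYICU' has length 5. Extended key: ZYICUZYICUZYIC
Step 2: Decrypt each position:
  O(14) - Z(25) = 15 = P
  J(9) - Y(24) = 11 = L
  I(8) - I(8) = 0 = A
  K(10) - C(2) = 8 = I
  H(7) - U(20) = 13 = N
  S(18) - Z(25) = 19 = T
  C(2) - Y(24) = 4 = E
  F(5) - I(8) = 23 = X
  V(21) - C(2) = 19 = T
  J(9) - U(20) = 15 = P
  Z(25) - Z(25) = 0 = A
  R(17) - Y(24) = 19 = T
  K(10) - I(8) = 2 = C
  J(9) - C(2) = 7 = H
Plaintext: PLAINTEXTPATCH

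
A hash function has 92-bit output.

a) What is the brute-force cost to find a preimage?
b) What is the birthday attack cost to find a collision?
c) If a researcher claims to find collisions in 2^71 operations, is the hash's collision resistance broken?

Step 1: Preimage resistance requires brute-force of 2^92 operations.
Step 2: Collision resistance (birthday bound) = 2^(92/2) = 2^46.
Step 3: The claimed attack costs 2^71 operations.
Step 4: Since 2^71 >= 2^46, the claimed attack is no faster than the generic birthday attack, so this does not break collision resistance.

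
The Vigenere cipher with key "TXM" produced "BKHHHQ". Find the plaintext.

Step 1: Extend key: TXMTXM
Step 2: Decrypt each letter (c - k) mod 26:
  B(1) - T(19) = (1-19) mod 26 = 8 = I
  K(10) - X(23) = (10-23) mod 26 = 13 = N
  H(7) - M(12) = (7-12) mod 26 = 21 = V
  H(7) - T(19) = (7-19) mod 26 = 14 = O
  H(7) - X(23) = (7-23) mod 26 = 10 = K
  Q(16) - M(12) = (16-12) mod 26 = 4 = E
Plaintext: INVOKE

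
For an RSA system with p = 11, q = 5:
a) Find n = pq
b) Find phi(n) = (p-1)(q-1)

Step 1: n = p * q = 11 * 5 = 55.
Step 2: phi(n) = (p-1)(q-1) = 10 * 4 = 40.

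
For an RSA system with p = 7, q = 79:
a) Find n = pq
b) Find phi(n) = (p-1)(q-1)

Step 1: n = p * q = 7 * 79 = 553.
Step 2: phi(n) = (p-1)(q-1) = 6 * 78 = 468.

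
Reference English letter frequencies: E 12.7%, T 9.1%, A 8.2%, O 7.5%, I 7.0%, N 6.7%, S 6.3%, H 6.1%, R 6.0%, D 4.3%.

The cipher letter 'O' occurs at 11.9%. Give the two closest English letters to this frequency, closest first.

Step 1: Observed frequency of 'O' is 11.9%.
Step 2: Compute distances to each reference frequency and sort:
  E (12.7%): difference = 0.8% <-- BEST
  T (9.1%): difference = 2.8% <-- RUNNER-UP
  A (8.2%): difference = 3.7%
  O (7.5%): difference = 4.4%
  I (7.0%): difference = 4.9%
Step 3: Most likely is 'E' (12.7%, diff 0.8%); second most likely is 'T' (9.1%, diff 2.8%).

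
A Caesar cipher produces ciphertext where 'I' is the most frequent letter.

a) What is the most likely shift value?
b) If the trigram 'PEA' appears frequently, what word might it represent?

Step 1: In English, 'E' is the most frequent letter (12.7%).
Step 2: The most frequent ciphertext letter is 'I' (position 8).
Step 3: Shift = (8 - 4) mod 26 = 4.
Step 4: Decrypt 'PEA' by shifting back 4:
  P -> L
  E -> A
  A -> W
Step 5: 'PEA' decrypts to 'LAW'.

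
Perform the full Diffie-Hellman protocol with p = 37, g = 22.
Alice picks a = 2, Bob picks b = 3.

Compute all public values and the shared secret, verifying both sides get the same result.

Step 1: A = g^a mod p = 22^2 mod 37 = 3.
Step 2: B = g^b mod p = 22^3 mod 37 = 29.
Step 3: Alice computes s = B^a mod p = 29^2 mod 37 = 27.
Step 4: Bob computes s = A^b mod p = 3^3 mod 37 = 27.
Both sides agree: shared secret = 27.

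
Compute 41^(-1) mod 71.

Step 1: We need x such that 41 * x = 1 (mod 71).
Step 2: Using the extended Euclidean algorithm or trial:
  41 * 26 = 1066 = 15 * 71 + 1.
Step 3: Since 1066 mod 71 = 1, the inverse is x = 26.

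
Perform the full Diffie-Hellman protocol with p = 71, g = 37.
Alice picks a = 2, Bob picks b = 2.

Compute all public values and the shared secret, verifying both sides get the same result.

Step 1: A = g^a mod p = 37^2 mod 71 = 20.
Step 2: B = g^b mod p = 37^2 mod 71 = 20.
Step 3: Alice computes s = B^a mod p = 20^2 mod 71 = 45.
Step 4: Bob computes s = A^b mod p = 20^2 mod 71 = 45.
Both sides agree: shared secret = 45.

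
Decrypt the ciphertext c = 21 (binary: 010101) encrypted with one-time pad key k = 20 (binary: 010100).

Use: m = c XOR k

Step 1: XOR ciphertext with key:
  Ciphertext: 010101
  Key:        010100
  XOR:        000001
Step 2: Plaintext = 000001 = 1 in decimal.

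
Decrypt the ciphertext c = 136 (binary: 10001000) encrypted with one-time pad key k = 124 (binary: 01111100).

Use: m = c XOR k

Step 1: XOR ciphertext with key:
  Ciphertext: 10001000
  Key:        01111100
  XOR:        11110100
Step 2: Plaintext = 11110100 = 244 in decimal.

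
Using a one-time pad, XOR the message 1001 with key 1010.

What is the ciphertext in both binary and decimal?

Step 1: Write out the XOR operation bit by bit:
  Message: 1001
  Key:     1010
  XOR:     0011
Step 2: Convert to decimal: 0011 = 3.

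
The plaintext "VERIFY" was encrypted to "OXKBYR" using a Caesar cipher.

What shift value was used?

Step 1: Compare first letters: V (position 21) -> O (position 14).
Step 2: Shift = (14 - 21) mod 26 = 19.
The shift value is 19.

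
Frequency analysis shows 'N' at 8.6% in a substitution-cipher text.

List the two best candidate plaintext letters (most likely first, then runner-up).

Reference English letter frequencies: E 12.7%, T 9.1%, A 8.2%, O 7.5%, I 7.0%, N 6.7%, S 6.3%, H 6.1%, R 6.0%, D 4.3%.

Step 1: Observed frequency of 'N' is 8.6%.
Step 2: Compute distances to each reference frequency and sort:
  A (8.2%): difference = 0.4% <-- BEST
  T (9.1%): difference = 0.5% <-- RUNNER-UP
  O (7.5%): difference = 1.1%
  I (7.0%): difference = 1.6%
  N (6.7%): difference = 1.9%
Step 3: Most likely is 'A' (8.2%, diff 0.4%); second most likely is 'T' (9.1%, diff 0.5%).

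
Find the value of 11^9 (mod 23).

Step 1: Compute 11^9 mod 23 step by step, reducing modulo 23 at each step.
  11^1 mod 23 = 11
  11^2 mod 23 = (11 * 11) mod 23 = 6
  11^3 mod 23 = (6 * 11) mod 23 = 20
  11^4 mod 23 = (20 * 11) mod 23 = 13
  11^5 mod 23 = (13 * 11) mod 23 = 5
  11^6 mod 23 = (5 * 11) mod 23 = 9
  11^7 mod 23 = (9 * 11) mod 23 = 7
  11^8 mod 23 = (7 * 11) mod 23 = 8
  11^9 mod 23 = (8 * 11) mod 23 = 19
Step 2: Result = 19.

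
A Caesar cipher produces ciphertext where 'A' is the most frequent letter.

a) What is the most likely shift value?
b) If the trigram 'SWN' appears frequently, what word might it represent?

Step 1: In English, 'E' is the most frequent letter (12.7%).
Step 2: The most frequent ciphertext letter is 'A' (position 0).
Step 3: Shift = (0 - 4) mod 26 = 22.
Step 4: Decrypt 'SWN' by shifting back 22:
  S -> W
  W -> A
  N -> R
Step 5: 'SWN' decrypts to 'WAR'.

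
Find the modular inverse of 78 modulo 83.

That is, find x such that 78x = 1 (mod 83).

Step 1: We need x such that 78 * x = 1 (mod 83).
Step 2: Using the extended Euclidean algorithm or trial:
  78 * 33 = 2574 = 31 * 83 + 1.
Step 3: Since 2574 mod 83 = 1, the inverse is x = 33.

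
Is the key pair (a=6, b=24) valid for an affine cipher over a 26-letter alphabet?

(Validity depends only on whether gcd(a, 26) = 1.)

Step 1: Compute gcd(6, 26).
Step 2: gcd(6, 26) = 2.
Since gcd = 2 != 1, 6 shares a common factor with 26, so it cannot be used.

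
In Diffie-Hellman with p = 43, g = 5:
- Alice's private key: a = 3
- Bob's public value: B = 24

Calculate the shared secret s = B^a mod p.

Step 1: s = B^a mod p = 24^3 mod 43.
  24^1 mod 43 = 24
  24^2 mod 43 = (24 * 24) mod 43 = 17
  24^3 mod 43 = (17 * 24) mod 43 = 21
Result: shared secret = 21.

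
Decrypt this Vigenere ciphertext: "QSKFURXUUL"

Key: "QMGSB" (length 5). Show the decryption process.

Step 1: Key 'QMGSB' has length 5. Extended key: QMGSBQMGSB
Step 2: Decrypt each position:
  Q(16) - Q(16) = 0 = A
  S(18) - M(12) = 6 = G
  K(10) - G(6) = 4 = E
  F(5) - S(18) = 13 = N
  U(20) - B(1) = 19 = T
  R(17) - Q(16) = 1 = B
  X(23) - M(12) = 11 = L
  U(20) - G(6) = 14 = O
  U(20) - S(18) = 2 = C
  L(11) - B(1) = 10 = K
Plaintext: AGENTBLOCK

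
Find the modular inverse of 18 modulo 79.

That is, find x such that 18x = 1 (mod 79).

Step 1: We need x such that 18 * x = 1 (mod 79).
Step 2: Using the extended Euclidean algorithm or trial:
  18 * 22 = 396 = 5 * 79 + 1.
Step 3: Since 396 mod 79 = 1, the inverse is x = 22.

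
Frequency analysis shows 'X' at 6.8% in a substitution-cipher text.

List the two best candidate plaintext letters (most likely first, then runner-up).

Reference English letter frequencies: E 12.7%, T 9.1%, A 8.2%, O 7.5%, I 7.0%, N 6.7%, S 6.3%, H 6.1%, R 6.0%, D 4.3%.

Step 1: Observed frequency of 'X' is 6.8%.
Step 2: Compute distances to each reference frequency and sort:
  N (6.7%): difference = 0.1% <-- BEST
  I (7.0%): difference = 0.2% <-- RUNNER-UP
  S (6.3%): difference = 0.5%
  O (7.5%): difference = 0.7%
  H (6.1%): difference = 0.7%
Step 3: Most likely is 'N' (6.7%, diff 0.1%); second most likely is 'I' (7.0%, diff 0.2%).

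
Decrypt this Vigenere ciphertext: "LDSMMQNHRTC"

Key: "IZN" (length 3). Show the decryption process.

Step 1: Key 'IZN' has length 3. Extended key: IZNIZNIZNIZ
Step 2: Decrypt each position:
  L(11) - I(8) = 3 = D
  D(3) - Z(25) = 4 = E
  S(18) - N(13) = 5 = F
  M(12) - I(8) = 4 = E
  M(12) - Z(25) = 13 = N
  Q(16) - N(13) = 3 = D
  N(13) - I(8) = 5 = F
  H(7) - Z(25) = 8 = I
  R(17) - N(13) = 4 = E
  T(19) - I(8) = 11 = L
  C(2) - Z(25) = 3 = D
Plaintext: DEFENDFIELD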